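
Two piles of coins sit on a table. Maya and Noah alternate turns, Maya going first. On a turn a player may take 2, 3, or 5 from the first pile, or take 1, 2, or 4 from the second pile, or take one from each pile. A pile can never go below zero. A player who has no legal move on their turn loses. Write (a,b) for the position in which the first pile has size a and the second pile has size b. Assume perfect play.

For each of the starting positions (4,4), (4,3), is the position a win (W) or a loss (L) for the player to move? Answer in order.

Compute win/loss labels from the base case upward. A position with no move is L. Any other position is W if it can reach an L in one move, else L.
No move ever increases a pile, so every position that can arise here has a ≤ 4 and b ≤ 4; it is enough to label the cells with 0 ≤ a ≤ 4 and 0 ≤ b ≤ 4.
Every move lowers a or b (never raises either), so fill the grid row by row in increasing a, and left to right within a row: each cell's successors are then already labelled.
      b=0  b=1  b=2  b=3  b=4
a=0:    L    W    W    L    W
a=1:    L    W    W    L    W
a=2:    W    W    L    W    W
a=3:    W    L    W    W    L
a=4:    W    L    W    W    L
Cells with no legal move (terminal, hence L): (0,0), (1,0).
The remaining L cells, each justified by listing all of its moves:
(0,3): only reaches (0,2)(W), (0,1)(W), all W → L
(1,3): only reaches (1,2)(W), (1,1)(W), (0,2)(W), all W → L
(2,2): only reaches (0,2)(W), (2,1)(W), (2,0)(W), (1,1)(W), all W → L
(3,1): only reaches (1,1)(W), (0,1)(W), (3,0)(W), (2,0)(W), all W → L
(3,4): only reaches (1,4)(W), (0,4)(W), (3,3)(W), (3,2)(W), (3,0)(W), (2,3)(W), all W → L
(4,1): only reaches (2,1)(W), (1,1)(W), (4,0)(W), (3,0)(W), all W → L
(4,4): only reaches (2,4)(W), (1,4)(W), (4,3)(W), (4,2)(W), (4,0)(W), (3,3)(W), all W → L
Every other cell has at least one move into one of the L cells above, so it is W.
(4,4): one of the L cells justified above, so L
(4,3): the move to (1,3) reaches an L cell, so W

(4,4): L, (4,3): W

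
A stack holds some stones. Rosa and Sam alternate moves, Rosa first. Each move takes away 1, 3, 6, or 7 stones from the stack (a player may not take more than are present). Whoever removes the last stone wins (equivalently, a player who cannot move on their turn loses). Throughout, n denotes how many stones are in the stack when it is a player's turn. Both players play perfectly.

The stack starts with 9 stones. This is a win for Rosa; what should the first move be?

Remove 7, leaving 2.

Classify positions by backward induction: terminal positions (no move available) are L. From any other position, the mover wins iff some move reaches an L.
n=0: no move → L
n=1: W (go to 0, an L position)
n=2: L (sole option 1(W) is W)
n=3: W (go to 2, an L position)
n=4: L (options 3(W), 1(W) are all W)
n=5: W (go to 4, an L position)
n=6: W (go to 0, an L position)
n=7: W (go to 4, an L position)
n=8: W (go to 2, an L position)
n=9: W (go to 2, an L position)
From 9, the L positions reachable in one move are: 2.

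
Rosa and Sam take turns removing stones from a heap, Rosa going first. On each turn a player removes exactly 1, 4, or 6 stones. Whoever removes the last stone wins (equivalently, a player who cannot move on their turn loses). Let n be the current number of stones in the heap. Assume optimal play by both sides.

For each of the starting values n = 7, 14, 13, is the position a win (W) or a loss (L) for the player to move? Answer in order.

7: L, 14: W, 13: W

Label each position W (a win for the player to move) or L (a loss). A position with no legal move is L; any other position is W exactly when some move reaches an L, and L when every move reaches a W.
n=0: no move → L
n=1: can move to 0, which is L ⇒ W
n=2: the only move is to 1(W), a W ⇒ L
n=3: can move to 2, which is L ⇒ W
n=4: can move to 0, which is L ⇒ W
n=5: moves to 4(W), 1(W); every one is W ⇒ L
n=6: can move to 5, which is L ⇒ W
n=7: moves to 6(W), 3(W), 1(W); every one is W ⇒ L
n=8: can move to 7, which is L ⇒ W
n=9: can move to 5, which is L ⇒ W
n=10: moves to 9(W), 6(W), 4(W); every one is W ⇒ L
n=11: can move to 10, which is L ⇒ W
n=12: moves to 11(W), 8(W), 6(W); every one is W ⇒ L
n=13: can move to 12, which is L ⇒ W
n=14: can move to 10, which is L ⇒ W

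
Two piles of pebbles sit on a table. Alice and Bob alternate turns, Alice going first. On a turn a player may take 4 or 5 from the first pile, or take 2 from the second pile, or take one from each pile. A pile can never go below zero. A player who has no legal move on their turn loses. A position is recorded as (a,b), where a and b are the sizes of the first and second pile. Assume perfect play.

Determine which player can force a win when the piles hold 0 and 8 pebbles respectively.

Work bottom-up. With no move the player to move loses. Otherwise the position is W if at least one move leads to an L position for the opponent, and L if every move leads to a W.
No move ever increases a pile, so every position that can arise here has a ≤ 0 and b ≤ 8; it is enough to label the cells with 0 ≤ a ≤ 0 and 0 ≤ b ≤ 8.
Every move lowers a or b (never raises either), so fill the grid row by row in increasing a, and left to right within a row: each cell's successors are then already labelled.
      b=0  b=1  b=2  b=3  b=4  b=5  b=6  b=7  b=8
a=0:    L    L    W    W    L    L    W    W    L
Cells with no legal move (terminal, hence L): (0,0), (0,1).
The remaining L cells, each justified by listing all of its moves:
(0,4): only reaches (0,2)(W), which is W → L
(0,5): only reaches (0,3)(W), which is W → L
(0,8): only reaches (0,6)(W), which is W → L
Every other cell has at least one move into one of the L cells above, so it is W.
Every move from (0,8) reaches a W position, so the mover loses.

Bob wins.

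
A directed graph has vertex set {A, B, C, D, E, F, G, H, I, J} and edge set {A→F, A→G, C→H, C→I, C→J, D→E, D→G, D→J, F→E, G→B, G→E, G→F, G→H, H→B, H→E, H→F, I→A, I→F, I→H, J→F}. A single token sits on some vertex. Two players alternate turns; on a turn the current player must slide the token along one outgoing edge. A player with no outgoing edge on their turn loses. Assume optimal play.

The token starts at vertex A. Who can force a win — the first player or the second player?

The second player wins.

Classify positions by backward induction: terminal positions (no move available) are L. From any other position, the mover wins iff some move reaches an L.
Every edge goes from a vertex to one that appears earlier in the order E, B, F, H, G, A, J, I, C, D, so processing vertices in that order labels each vertex after all of its successors.
E: no outgoing edge → L
B: no outgoing edge → L
F: can move to E, which is L ⇒ W
H: can move to B, which is L ⇒ W
G: can move to B, which is L ⇒ W
A: moves to G(W), F(W); every one is W ⇒ L
J: the only move is to F(W), a W ⇒ L
I: can move to A, which is L ⇒ W
C: can move to J, which is L ⇒ W
D: can move to J, which is L ⇒ W
Every move from A reaches a W position, so the mover loses.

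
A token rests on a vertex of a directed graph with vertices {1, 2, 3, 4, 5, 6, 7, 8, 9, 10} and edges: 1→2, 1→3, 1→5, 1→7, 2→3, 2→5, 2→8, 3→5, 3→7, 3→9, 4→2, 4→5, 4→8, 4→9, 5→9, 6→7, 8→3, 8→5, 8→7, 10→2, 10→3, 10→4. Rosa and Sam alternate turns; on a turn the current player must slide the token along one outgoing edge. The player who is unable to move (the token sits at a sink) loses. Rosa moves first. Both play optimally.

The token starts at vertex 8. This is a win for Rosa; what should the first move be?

Work bottom-up. With no move the player to move loses. Otherwise the position is W if at least one move leads to an L position for the opponent, and L if every move leads to a W.
Every edge goes from a vertex to one that appears earlier in the order 9, 7, 5, 3, 8, 6, 2, 4, 10, 1, so processing vertices in that order labels each vertex after all of its successors.
9: no outgoing edge → L
7: no outgoing edge → L
5: W (go to 9, an L position)
3: W (go to 7, an L position)
8: W (go to 7, an L position)
6: W (go to 7, an L position)
2: L (options 8(W), 3(W), 5(W) are all W)
4: W (go to 2, an L position)
10: W (go to 2, an L position)
1: W (go to 2, an L position)
From 8, the L positions reachable in one move are: 7.

Move to 7.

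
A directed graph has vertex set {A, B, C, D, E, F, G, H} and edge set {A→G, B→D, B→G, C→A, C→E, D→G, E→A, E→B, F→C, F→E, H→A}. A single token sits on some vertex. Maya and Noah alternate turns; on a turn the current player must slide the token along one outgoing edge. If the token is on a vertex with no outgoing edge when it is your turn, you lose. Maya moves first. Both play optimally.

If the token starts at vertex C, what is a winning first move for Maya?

Build the W/L table. Terminal = L. A non-terminal position is W if it has a move to some L; otherwise it is L.
Every edge goes from a vertex to one that appears earlier in the order G, A, D, B, E, C, F, H, so processing vertices in that order labels each vertex after all of its successors.
G: no outgoing edge → L
A: can move to G, which is L ⇒ W
D: can move to G, which is L ⇒ W
B: can move to G, which is L ⇒ W
E: moves to B(W), A(W); every one is W ⇒ L
C: can move to E, which is L ⇒ W
F: can move to E, which is L ⇒ W
H: the only move is to A(W), a W ⇒ L
From C, the L positions reachable in one move are: E.

Move to E.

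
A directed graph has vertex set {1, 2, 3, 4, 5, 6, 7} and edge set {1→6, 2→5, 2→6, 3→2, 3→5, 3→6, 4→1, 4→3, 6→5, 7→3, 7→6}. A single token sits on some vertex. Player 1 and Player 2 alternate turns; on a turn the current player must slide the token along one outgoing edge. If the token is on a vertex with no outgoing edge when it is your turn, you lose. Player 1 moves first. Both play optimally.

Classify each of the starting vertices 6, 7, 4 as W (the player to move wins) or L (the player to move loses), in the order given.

6: W, 7: L, 4: W

Work bottom-up. With no move the player to move loses. Otherwise the position is W if at least one move leads to an L position for the opponent, and L if every move leads to a W.
Every edge goes from a vertex to one that appears earlier in the order 5, 6, 2, 1, 3, 7, 4, so processing vertices in that order labels each vertex after all of its successors.
5: no outgoing edge → L
6: can move to 5, which is L ⇒ W
2: can move to 5, which is L ⇒ W
1: the only move is to 6(W), a W ⇒ L
3: can move to 5, which is L ⇒ W
7: moves to 3(W), 6(W); every one is W ⇒ L
4: can move to 1, which is L ⇒ W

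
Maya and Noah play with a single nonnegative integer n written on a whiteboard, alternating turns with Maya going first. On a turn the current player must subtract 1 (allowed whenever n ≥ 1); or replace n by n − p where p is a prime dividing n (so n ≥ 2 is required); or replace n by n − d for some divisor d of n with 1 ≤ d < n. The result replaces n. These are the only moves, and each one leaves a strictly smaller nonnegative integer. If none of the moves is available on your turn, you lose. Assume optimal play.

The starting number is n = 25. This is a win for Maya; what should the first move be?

Compute win/loss labels from the base case upward. A position with no move is L. Any other position is W if it can reach an L in one move, else L.
n=0: no move → L
n=1: can move to 0, which is L ⇒ W
n=2: can move to 0, which is L ⇒ W
n=3: can move to 0, which is L ⇒ W
n=4: moves to 2(W), 3(W); every one is W ⇒ L
n=5: can move to 0, which is L ⇒ W
n=6: can move to 4, which is L ⇒ W
n=7: can move to 0, which is L ⇒ W
n=8: can move to 4, which is L ⇒ W
n=9: moves to 6(W), 8(W); every one is W ⇒ L
n=10: can move to 9, which is L ⇒ W
n=11: can move to 0, which is L ⇒ W
n=12: can move to 9, which is L ⇒ W
n=13: can move to 0, which is L ⇒ W
n=14: moves to 7(W), 12(W), 13(W); every one is W ⇒ L
n=15: can move to 14, which is L ⇒ W
n=16: can move to 14, which is L ⇒ W
n=17: can move to 0, which is L ⇒ W
n=18: can move to 9, which is L ⇒ W
n=19: can move to 0, which is L ⇒ W
n=20: moves to 10(W), 15(W), 16(W), 18(W), 19(W); every one is W ⇒ L
n=21: can move to 14, which is L ⇒ W
n=22: can move to 20, which is L ⇒ W
n=23: can move to 0, which is L ⇒ W
n=24: can move to 20, which is L ⇒ W
n=25: can move to 20, which is L ⇒ W
From 25, the L positions reachable in one move are: 20.

Move to 20.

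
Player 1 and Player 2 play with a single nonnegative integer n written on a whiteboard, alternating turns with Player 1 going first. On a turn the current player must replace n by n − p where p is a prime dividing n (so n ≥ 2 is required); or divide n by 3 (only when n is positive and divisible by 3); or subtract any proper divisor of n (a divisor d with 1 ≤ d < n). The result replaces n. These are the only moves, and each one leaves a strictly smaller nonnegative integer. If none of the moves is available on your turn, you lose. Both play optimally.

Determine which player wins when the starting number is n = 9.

Use the standard recursion: the mover loses at a terminal position; elsewhere, the mover wins exactly when some move hands the opponent an L position.
n=0: no move → L
n=1: no move → L
n=2: reaches L-position 0 → W
n=3: reaches L-position 0 → W
n=4: only reaches 2(W), 3(W), all W → L
n=5: reaches L-position 0 → W
n=6: reaches L-position 4 → W
n=7: reaches L-position 0 → W
n=8: reaches L-position 4 → W
n=9: only reaches 3(W), 6(W), 8(W), all W → L
Every move from 9 reaches a W position, so the mover loses.

Player 2 wins.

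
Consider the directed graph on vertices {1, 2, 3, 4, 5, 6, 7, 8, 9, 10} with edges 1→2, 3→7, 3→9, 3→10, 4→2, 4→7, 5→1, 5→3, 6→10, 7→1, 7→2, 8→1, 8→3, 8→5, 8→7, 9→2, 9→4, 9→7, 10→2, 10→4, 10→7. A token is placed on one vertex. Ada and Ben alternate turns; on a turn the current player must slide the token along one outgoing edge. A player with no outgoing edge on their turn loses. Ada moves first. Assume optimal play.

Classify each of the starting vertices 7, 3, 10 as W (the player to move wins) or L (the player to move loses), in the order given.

Use the standard recursion: the mover loses at a terminal position; elsewhere, the mover wins exactly when some move hands the opponent an L position.
Every edge goes from a vertex to one that appears earlier in the order 2, 1, 7, 4, 10, 6, 9, 3, 5, 8, so processing vertices in that order labels each vertex after all of its successors.
2: no outgoing edge → L
1: can move to 2, which is L ⇒ W
7: can move to 2, which is L ⇒ W
4: can move to 2, which is L ⇒ W
10: can move to 2, which is L ⇒ W
6: the only move is to 10(W), a W ⇒ L
9: can move to 2, which is L ⇒ W
3: moves to 9(W), 10(W), 7(W); every one is W ⇒ L
5: can move to 3, which is L ⇒ W
8: can move to 3, which is L ⇒ W

7: W, 3: L, 10: W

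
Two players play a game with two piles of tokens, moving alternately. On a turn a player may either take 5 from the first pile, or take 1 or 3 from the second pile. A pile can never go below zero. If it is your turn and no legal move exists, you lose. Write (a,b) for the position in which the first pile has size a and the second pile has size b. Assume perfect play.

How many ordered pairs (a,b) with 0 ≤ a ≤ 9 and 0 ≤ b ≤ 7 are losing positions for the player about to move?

40

Label each position W (a win for the player to move) or L (a loss). A position with no legal move is L; any other position is W exactly when some move reaches an L, and L when every move reaches a W.
Every move lowers a or b (never raises either), so fill the grid row by row in increasing a, and left to right within a row: each cell's successors are then already labelled.
      b=0  b=1  b=2  b=3  b=4  b=5  b=6  b=7
a=0:    L    W    L    W    L    W    L    W
a=1:    L    W    L    W    L    W    L    W
a=2:    L    W    L    W    L    W    L    W
a=3:    L    W    L    W    L    W    L    W
a=4:    L    W    L    W    L    W    L    W
a=5:    W    L    W    L    W    L    W    L
a=6:    W    L    W    L    W    L    W    L
a=7:    W    L    W    L    W    L    W    L
a=8:    W    L    W    L    W    L    W    L
a=9:    W    L    W    L    W    L    W    L
Cells with no legal move (terminal, hence L): (0,0), (1,0), (2,0), (3,0), (4,0).
The remaining L cells, each justified by listing all of its moves:
(0,2): the only move is to (0,1)(W), a W ⇒ L
(0,4): moves to (0,3)(W), (0,1)(W); every one is W ⇒ L
(0,6): moves to (0,5)(W), (0,3)(W); every one is W ⇒ L
(1,2): the only move is to (1,1)(W), a W ⇒ L
(1,4): moves to (1,3)(W), (1,1)(W); every one is W ⇒ L
(1,6): moves to (1,5)(W), (1,3)(W); every one is W ⇒ L
(2,2): the only move is to (2,1)(W), a W ⇒ L
(2,4): moves to (2,3)(W), (2,1)(W); every one is W ⇒ L
(2,6): moves to (2,5)(W), (2,3)(W); every one is W ⇒ L
(3,2): the only move is to (3,1)(W), a W ⇒ L
(3,4): moves to (3,3)(W), (3,1)(W); every one is W ⇒ L
(3,6): moves to (3,5)(W), (3,3)(W); every one is W ⇒ L
(4,2): the only move is to (4,1)(W), a W ⇒ L
(4,4): moves to (4,3)(W), (4,1)(W); every one is W ⇒ L
(4,6): moves to (4,5)(W), (4,3)(W); every one is W ⇒ L
(5,1): moves to (0,1)(W), (5,0)(W); every one is W ⇒ L
(5,3): moves to (0,3)(W), (5,2)(W), (5,0)(W); every one is W ⇒ L
(5,5): moves to (0,5)(W), (5,4)(W), (5,2)(W); every one is W ⇒ L
(5,7): moves to (0,7)(W), (5,6)(W), (5,4)(W); every one is W ⇒ L
(6,1): moves to (1,1)(W), (6,0)(W); every one is W ⇒ L
(6,3): moves to (1,3)(W), (6,2)(W), (6,0)(W); every one is W ⇒ L
(6,5): moves to (1,5)(W), (6,4)(W), (6,2)(W); every one is W ⇒ L
(6,7): moves to (1,7)(W), (6,6)(W), (6,4)(W); every one is W ⇒ L
(7,1): moves to (2,1)(W), (7,0)(W); every one is W ⇒ L
(7,3): moves to (2,3)(W), (7,2)(W), (7,0)(W); every one is W ⇒ L
(7,5): moves to (2,5)(W), (7,4)(W), (7,2)(W); every one is W ⇒ L
(7,7): moves to (2,7)(W), (7,6)(W), (7,4)(W); every one is W ⇒ L
(8,1): moves to (3,1)(W), (8,0)(W); every one is W ⇒ L
(8,3): moves to (3,3)(W), (8,2)(W), (8,0)(W); every one is W ⇒ L
(8,5): moves to (3,5)(W), (8,4)(W), (8,2)(W); every one is W ⇒ L
(8,7): moves to (3,7)(W), (8,6)(W), (8,4)(W); every one is W ⇒ L
(9,1): moves to (4,1)(W), (9,0)(W); every one is W ⇒ L
(9,3): moves to (4,3)(W), (9,2)(W), (9,0)(W); every one is W ⇒ L
(9,5): moves to (4,5)(W), (9,4)(W), (9,2)(W); every one is W ⇒ L
(9,7): moves to (4,7)(W), (9,6)(W), (9,4)(W); every one is W ⇒ L
Every other cell has at least one move into one of the L cells above, so it is W.
L cells per row: a=0: 4, a=1: 4, a=2: 4, a=3: 4, a=4: 4, a=5: 4, a=6: 4, a=7: 4, a=8: 4, a=9: 4; total 40.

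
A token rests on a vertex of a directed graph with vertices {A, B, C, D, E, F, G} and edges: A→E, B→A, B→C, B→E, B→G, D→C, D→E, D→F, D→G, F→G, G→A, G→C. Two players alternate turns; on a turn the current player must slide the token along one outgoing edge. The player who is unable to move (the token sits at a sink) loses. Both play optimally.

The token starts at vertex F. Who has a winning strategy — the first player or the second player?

Positions with no move are L. A position that does have a move is losing for the player to move precisely when every available move leads to a winning position for the opponent. Fill in the labels:
Every edge goes from a vertex to one that appears earlier in the order C, E, A, G, B, F, D, so processing vertices in that order labels each vertex after all of its successors.
C: no outgoing edge → L
E: no outgoing edge → L
A: reaches L-position E → W
G: reaches L-position C → W
B: reaches L-position E → W
F: only reaches G(W), which is W → L
D: reaches L-position F → W
Every move from F reaches a W position, so the mover loses.

The second player wins.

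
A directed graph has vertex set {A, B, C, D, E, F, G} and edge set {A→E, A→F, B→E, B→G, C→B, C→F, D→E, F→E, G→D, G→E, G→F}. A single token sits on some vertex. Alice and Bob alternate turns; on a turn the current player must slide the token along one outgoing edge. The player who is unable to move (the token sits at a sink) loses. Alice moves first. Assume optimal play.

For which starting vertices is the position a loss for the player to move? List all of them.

Classify positions by backward induction: terminal positions (no move available) are L. From any other position, the mover wins iff some move reaches an L.
Every edge goes from a vertex to one that appears earlier in the order E, F, D, G, B, C, A, so processing vertices in that order labels each vertex after all of its successors.
E: no outgoing edge → L
F: can move to E, which is L ⇒ W
D: can move to E, which is L ⇒ W
G: can move to E, which is L ⇒ W
B: can move to E, which is L ⇒ W
C: moves to B(W), F(W); every one is W ⇒ L
A: can move to E, which is L ⇒ W
The losing starting vertices are exactly the entries labelled L in this table (2 of them).

C, E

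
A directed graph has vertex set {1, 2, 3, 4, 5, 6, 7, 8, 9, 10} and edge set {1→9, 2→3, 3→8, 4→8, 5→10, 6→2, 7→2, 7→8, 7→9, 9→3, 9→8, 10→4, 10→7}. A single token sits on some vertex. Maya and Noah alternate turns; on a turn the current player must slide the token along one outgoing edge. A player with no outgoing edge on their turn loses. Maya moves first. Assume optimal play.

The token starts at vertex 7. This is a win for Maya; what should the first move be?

Move to 2.

Label each position W (a win for the player to move) or L (a loss). A position with no legal move is L; any other position is W exactly when some move reaches an L, and L when every move reaches a W.
Every edge goes from a vertex to one that appears earlier in the order 8, 3, 9, 2, 7, 4, 1, 6, 10, 5, so processing vertices in that order labels each vertex after all of its successors.
8: no outgoing edge → L
3: W (go to 8, an L position)
9: W (go to 8, an L position)
2: L (sole option 3(W) is W)
7: W (go to 2, an L position)
4: W (go to 8, an L position)
1: L (sole option 9(W) is W)
6: W (go to 2, an L position)
10: L (options 4(W), 7(W) are all W)
5: W (go to 10, an L position)
From 7, the L positions reachable in one move are: 2, 8. Any move reaching one of these is winning.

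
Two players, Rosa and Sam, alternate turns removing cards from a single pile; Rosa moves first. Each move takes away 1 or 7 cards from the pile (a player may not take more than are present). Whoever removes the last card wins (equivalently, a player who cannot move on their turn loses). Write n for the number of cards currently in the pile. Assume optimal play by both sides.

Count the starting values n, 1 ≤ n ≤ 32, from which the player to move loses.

16

Compute win/loss labels from the base case upward. A position with no move is L. Any other position is W if it can reach an L in one move, else L.
n=0: no move → L
n=1: can move to 0, which is L ⇒ W
n=2: the only move is to 1(W), a W ⇒ L
n=3: can move to 2, which is L ⇒ W
n=4: the only move is to 3(W), a W ⇒ L
n=5: can move to 4, which is L ⇒ W
n=6: the only move is to 5(W), a W ⇒ L
n=7: can move to 6, which is L ⇒ W
n=8: moves to 7(W), 1(W); every one is W ⇒ L
n=9: can move to 8, which is L ⇒ W
n=10: moves to 9(W), 3(W); every one is W ⇒ L
n=11: can move to 10, which is L ⇒ W
n=12: moves to 11(W), 5(W); every one is W ⇒ L
n=13: can move to 12, which is L ⇒ W
n=14: moves to 13(W), 7(W); every one is W ⇒ L
n=15: can move to 14, which is L ⇒ W
n=16: moves to 15(W), 9(W); every one is W ⇒ L
n=17: can move to 16, which is L ⇒ W
n=18: moves to 17(W), 11(W); every one is W ⇒ L
n=19: can move to 18, which is L ⇒ W
n=20: moves to 19(W), 13(W); every one is W ⇒ L
n=21: can move to 20, which is L ⇒ W
n=22: moves to 21(W), 15(W); every one is W ⇒ L
n=23: can move to 22, which is L ⇒ W
n=24: moves to 23(W), 17(W); every one is W ⇒ L
n=25: can move to 24, which is L ⇒ W
n=26: moves to 25(W), 19(W); every one is W ⇒ L
n=27: can move to 26, which is L ⇒ W
n=28: moves to 27(W), 21(W); every one is W ⇒ L
n=29: can move to 28, which is L ⇒ W
n=30: moves to 29(W), 23(W); every one is W ⇒ L
n=31: can move to 30, which is L ⇒ W
n=32: moves to 31(W), 25(W); every one is W ⇒ L
L entries with 1 ≤ n ≤ 32 (n=0 is outside the asked range and is not counted): n = 2, 4, 6, 8, 10, 12, 14, 16, 18, 20, 22, 24, 26, 28, 30, 32; that makes 16.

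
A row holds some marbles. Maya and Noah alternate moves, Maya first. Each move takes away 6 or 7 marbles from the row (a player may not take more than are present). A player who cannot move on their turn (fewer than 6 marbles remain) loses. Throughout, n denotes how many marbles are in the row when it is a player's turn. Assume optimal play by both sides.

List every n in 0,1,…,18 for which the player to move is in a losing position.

Positions with no move are L. A position that does have a move is losing for the player to move precisely when every available move leads to a winning position for the opponent. Fill in the labels:
n=0: no move → L
n=1: no move → L
n=2: no move → L
n=3: no move → L
n=4: no move → L
n=5: no move → L
n=6: reaches L-position 0 → W
n=7: reaches L-position 1 → W
n=8: reaches L-position 2 → W
n=9: reaches L-position 3 → W
n=10: reaches L-position 4 → W
n=11: reaches L-position 5 → W
n=12: reaches L-position 5 → W
n=13: only reaches 7(W), 6(W), all W → L
n=14: only reaches 8(W), 7(W), all W → L
n=15: only reaches 9(W), 8(W), all W → L
n=16: only reaches 10(W), 9(W), all W → L
n=17: only reaches 11(W), 10(W), all W → L
n=18: only reaches 12(W), 11(W), all W → L
The losing starting values of n are exactly the entries labelled L in this table (12 of them).

0, 1, 2, 3, 4, 5, 13, 14, 15, 16, 17, 18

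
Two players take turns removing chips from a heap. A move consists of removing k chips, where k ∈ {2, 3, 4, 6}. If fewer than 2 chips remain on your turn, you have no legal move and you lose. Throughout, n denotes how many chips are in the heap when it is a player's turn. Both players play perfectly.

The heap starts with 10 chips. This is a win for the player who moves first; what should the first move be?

Label each position W (a win for the player to move) or L (a loss). A position with no legal move is L; any other position is W exactly when some move reaches an L, and L when every move reaches a W.
n=0: no move → L
n=1: no move → L
n=2: can move to 0, which is L ⇒ W
n=3: can move to 1, which is L ⇒ W
n=4: can move to 1, which is L ⇒ W
n=5: can move to 1, which is L ⇒ W
n=6: can move to 0, which is L ⇒ W
n=7: can move to 1, which is L ⇒ W
n=8: moves to 6(W), 5(W), 4(W), 2(W); every one is W ⇒ L
n=9: moves to 7(W), 6(W), 5(W), 3(W); every one is W ⇒ L
n=10: can move to 8, which is L ⇒ W
From 10, the L positions reachable in one move are: 8.

Remove 2, leaving 8.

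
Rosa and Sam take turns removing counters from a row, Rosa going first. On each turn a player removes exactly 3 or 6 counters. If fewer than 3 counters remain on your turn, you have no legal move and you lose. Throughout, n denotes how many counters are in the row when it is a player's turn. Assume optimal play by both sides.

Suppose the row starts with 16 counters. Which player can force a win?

Positions with no move are L. A position that does have a move is losing for the player to move precisely when every available move leads to a winning position for the opponent. Fill in the labels:
n=0: no move → L
n=1: no move → L
n=2: no move → L
n=3: reaches L-position 0 → W
n=4: reaches L-position 1 → W
n=5: reaches L-position 2 → W
n=6: reaches L-position 0 → W
n=7: reaches L-position 1 → W
n=8: reaches L-position 2 → W
n=9: only reaches 6(W), 3(W), all W → L
n=10: only reaches 7(W), 4(W), all W → L
n=11: only reaches 8(W), 5(W), all W → L
n=12: reaches L-position 9 → W
n=13: reaches L-position 10 → W
n=14: reaches L-position 11 → W
n=15: reaches L-position 9 → W
n=16: reaches L-position 10 → W
The starting position 16 is W: Rosa should remove 6, leaving 10, handing over an L position.

Rosa wins.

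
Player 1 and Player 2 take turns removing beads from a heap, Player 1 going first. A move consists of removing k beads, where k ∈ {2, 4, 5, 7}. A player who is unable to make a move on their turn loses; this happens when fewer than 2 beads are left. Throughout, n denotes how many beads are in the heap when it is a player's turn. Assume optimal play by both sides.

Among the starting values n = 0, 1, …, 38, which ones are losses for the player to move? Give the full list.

Label each position W (a win for the player to move) or L (a loss). A position with no legal move is L; any other position is W exactly when some move reaches an L, and L when every move reaches a W.
n=0: no move → L
n=1: no move → L
n=2: →0(L), so W
n=3: →1(L), so W
n=4: →0(L), so W
n=5: →1(L), so W
n=6: →1(L), so W
n=7: →0(L), so W
n=8: →1(L), so W
n=9: →7(W), 5(W), 4(W), 2(W) — all W, so L
n=10: →8(W), 6(W), 5(W), 3(W) — all W, so L
n=11: →9(L), so W
n=12: →10(L), so W
n=13: →9(L), so W
n=14: →10(L), so W
n=15: →10(L), so W
n=16: →9(L), so W
n=17: →10(L), so W
n=18: →16(W), 14(W), 13(W), 11(W) — all W, so L
n=19: →17(W), 15(W), 14(W), 12(W) — all W, so L
n=20: →18(L), so W
n=21: →19(L), so W
n=22: →18(L), so W
n=23: →19(L), so W
n=24: →19(L), so W
n=25: →18(L), so W
n=26: →19(L), so W
n=27: →25(W), 23(W), 22(W), 20(W) — all W, so L
n=28: →26(W), 24(W), 23(W), 21(W) — all W, so L
n=29: →27(L), so W
n=30: →28(L), so W
n=31: →27(L), so W
n=32: →28(L), so W
n=33: →28(L), so W
n=34: →27(L), so W
n=35: →28(L), so W
n=36: →34(W), 32(W), 31(W), 29(W) — all W, so L
n=37: →35(W), 33(W), 32(W), 30(W) — all W, so L
n=38: →36(L), so W
Reading off the rows marked L gives the requested list; there are 10 such values of n.

0, 1, 9, 10, 18, 19, 27, 28, 36, 37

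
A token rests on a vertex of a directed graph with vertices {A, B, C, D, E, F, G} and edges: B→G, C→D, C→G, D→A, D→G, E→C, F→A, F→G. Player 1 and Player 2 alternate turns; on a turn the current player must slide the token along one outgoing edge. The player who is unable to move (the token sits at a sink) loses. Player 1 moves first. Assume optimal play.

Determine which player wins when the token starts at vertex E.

Use the standard recursion: the mover loses at a terminal position; elsewhere, the mover wins exactly when some move hands the opponent an L position.
Every edge goes from a vertex to one that appears earlier in the order G, A, F, D, C, B, E, so processing vertices in that order labels each vertex after all of its successors.
G: no outgoing edge → L
A: no outgoing edge → L
F: reaches L-position A → W
D: reaches L-position A → W
C: reaches L-position G → W
B: reaches L-position G → W
E: only reaches C(W), which is W → L
Every move from E reaches a W position, so the mover loses.

Player 2 wins.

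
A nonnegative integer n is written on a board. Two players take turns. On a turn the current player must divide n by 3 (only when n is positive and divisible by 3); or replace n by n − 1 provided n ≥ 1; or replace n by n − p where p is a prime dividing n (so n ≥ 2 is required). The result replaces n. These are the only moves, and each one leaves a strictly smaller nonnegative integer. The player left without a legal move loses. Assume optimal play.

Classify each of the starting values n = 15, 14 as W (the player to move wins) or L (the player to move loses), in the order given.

Positions with no move are L. A position that does have a move is losing for the player to move precisely when every available move leads to a winning position for the opponent. Fill in the labels:
n=0: no move → L
n=1: W (go to 0, an L position)
n=2: W (go to 0, an L position)
n=3: W (go to 0, an L position)
n=4: L (options 2(W), 3(W) are all W)
n=5: W (go to 0, an L position)
n=6: W (go to 4, an L position)
n=7: W (go to 0, an L position)
n=8: L (options 6(W), 7(W) are all W)
n=9: W (go to 8, an L position)
n=10: W (go to 8, an L position)
n=11: W (go to 0, an L position)
n=12: W (go to 4, an L position)
n=13: W (go to 0, an L position)
n=14: L (options 7(W), 12(W), 13(W) are all W)
n=15: W (go to 14, an L position)

15: W, 14: L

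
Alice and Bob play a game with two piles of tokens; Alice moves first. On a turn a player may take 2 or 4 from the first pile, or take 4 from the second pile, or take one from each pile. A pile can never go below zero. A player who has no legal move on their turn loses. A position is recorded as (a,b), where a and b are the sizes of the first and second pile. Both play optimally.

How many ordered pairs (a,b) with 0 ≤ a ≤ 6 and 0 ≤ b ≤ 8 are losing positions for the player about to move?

23

Positions with no move are L. A position that does have a move is losing for the player to move precisely when every available move leads to a winning position for the opponent. Fill in the labels:
Every move lowers a or b (never raises either), so fill the grid row by row in increasing a, and left to right within a row: each cell's successors are then already labelled.
      b=0  b=1  b=2  b=3  b=4  b=5  b=6  b=7  b=8
a=0:    L    L    L    L    W    W    W    W    L
a=1:    L    W    W    W    W    L    L    L    L
a=2:    W    W    W    W    L    L    W    W    W
a=3:    W    L    L    L    L    W    W    W    W
a=4:    W    W    W    W    W    W    L    L    W
a=5:    W    W    W    W    W    W    W    W    W
a=6:    L    L    L    L    W    W    W    W    L
Cells with no legal move (terminal, hence L): (0,0), (0,1), (0,2), (0,3), (1,0).
The remaining L cells, each justified by listing all of its moves:
(0,8): →(0,4)(W) only, which is W, so L
(1,5): →(1,1)(W), (0,4)(W) — all W, so L
(1,6): →(1,2)(W), (0,5)(W) — all W, so L
(1,7): →(1,3)(W), (0,6)(W) — all W, so L
(1,8): →(1,4)(W), (0,7)(W) — all W, so L
(2,4): →(0,4)(W), (2,0)(W), (1,3)(W) — all W, so L
(2,5): →(0,5)(W), (2,1)(W), (1,4)(W) — all W, so L
(3,1): →(1,1)(W), (2,0)(W) — all W, so L
(3,2): →(1,2)(W), (2,1)(W) — all W, so L
(3,3): →(1,3)(W), (2,2)(W) — all W, so L
(3,4): →(1,4)(W), (3,0)(W), (2,3)(W) — all W, so L
(4,6): →(2,6)(W), (0,6)(W), (4,2)(W), (3,5)(W) — all W, so L
(4,7): →(2,7)(W), (0,7)(W), (4,3)(W), (3,6)(W) — all W, so L
(6,0): →(4,0)(W), (2,0)(W) — all W, so L
(6,1): →(4,1)(W), (2,1)(W), (5,0)(W) — all W, so L
(6,2): →(4,2)(W), (2,2)(W), (5,1)(W) — all W, so L
(6,3): →(4,3)(W), (2,3)(W), (5,2)(W) — all W, so L
(6,8): →(4,8)(W), (2,8)(W), (6,4)(W), (5,7)(W) — all W, so L
Every other cell has at least one move into one of the L cells above, so it is W.
L cells per row: a=0: 5, a=1: 5, a=2: 2, a=3: 4, a=4: 2, a=5: 0, a=6: 5; total 23.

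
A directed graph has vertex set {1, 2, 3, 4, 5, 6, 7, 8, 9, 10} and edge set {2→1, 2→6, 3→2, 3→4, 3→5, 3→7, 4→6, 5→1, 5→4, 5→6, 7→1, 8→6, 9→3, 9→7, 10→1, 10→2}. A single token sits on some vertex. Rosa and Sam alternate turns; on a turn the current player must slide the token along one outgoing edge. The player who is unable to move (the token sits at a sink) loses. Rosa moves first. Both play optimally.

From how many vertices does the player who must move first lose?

Use the standard recursion: the mover loses at a terminal position; elsewhere, the mover wins exactly when some move hands the opponent an L position.
Every edge goes from a vertex to one that appears earlier in the order 6, 1, 4, 5, 7, 2, 8, 10, 3, 9, so processing vertices in that order labels each vertex after all of its successors.
6: no outgoing edge → L
1: no outgoing edge → L
4: →6(L), so W
5: →1(L), so W
7: →1(L), so W
2: →1(L), so W
8: →6(L), so W
10: →1(L), so W
3: →2(W), 7(W), 5(W), 4(W) — all W, so L
9: →3(L), so W
The L vertices are 1, 3, 6; that is 3 in all.

3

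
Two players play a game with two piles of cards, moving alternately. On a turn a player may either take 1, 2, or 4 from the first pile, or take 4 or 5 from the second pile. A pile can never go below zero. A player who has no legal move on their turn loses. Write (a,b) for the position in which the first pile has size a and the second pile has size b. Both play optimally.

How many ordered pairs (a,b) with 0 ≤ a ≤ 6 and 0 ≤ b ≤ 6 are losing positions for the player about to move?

18

Label each position W (a win for the player to move) or L (a loss). A position with no legal move is L; any other position is W exactly when some move reaches an L, and L when every move reaches a W.
Every move lowers a or b (never raises either), so fill the grid row by row in increasing a, and left to right within a row: each cell's successors are then already labelled.
      b=0  b=1  b=2  b=3  b=4  b=5  b=6
a=0:    L    L    L    L    W    W    W
a=1:    W    W    W    W    L    L    L
a=2:    W    W    W    W    W    W    W
a=3:    L    L    L    L    W    W    W
a=4:    W    W    W    W    L    L    L
a=5:    W    W    W    W    W    W    W
a=6:    L    L    L    L    W    W    W
Cells with no legal move (terminal, hence L): (0,0), (0,1), (0,2), (0,3).
The remaining L cells, each justified by listing all of its moves:
(1,4): L (options (0,4)(W), (1,0)(W) are all W)
(1,5): L (options (0,5)(W), (1,1)(W), (1,0)(W) are all W)
(1,6): L (options (0,6)(W), (1,2)(W), (1,1)(W) are all W)
(3,0): L (options (2,0)(W), (1,0)(W) are all W)
(3,1): L (options (2,1)(W), (1,1)(W) are all W)
(3,2): L (options (2,2)(W), (1,2)(W) are all W)
(3,3): L (options (2,3)(W), (1,3)(W) are all W)
(4,4): L (options (3,4)(W), (2,4)(W), (0,4)(W), (4,0)(W) are all W)
(4,5): L (options (3,5)(W), (2,5)(W), (0,5)(W), (4,1)(W), (4,0)(W) are all W)
(4,6): L (options (3,6)(W), (2,6)(W), (0,6)(W), (4,2)(W), (4,1)(W) are all W)
(6,0): L (options (5,0)(W), (4,0)(W), (2,0)(W) are all W)
(6,1): L (options (5,1)(W), (4,1)(W), (2,1)(W) are all W)
(6,2): L (options (5,2)(W), (4,2)(W), (2,2)(W) are all W)
(6,3): L (options (5,3)(W), (4,3)(W), (2,3)(W) are all W)
Every other cell has at least one move into one of the L cells above, so it is W.
L cells per row: a=0: 4, a=1: 3, a=2: 0, a=3: 4, a=4: 3, a=5: 0, a=6: 4; total 18.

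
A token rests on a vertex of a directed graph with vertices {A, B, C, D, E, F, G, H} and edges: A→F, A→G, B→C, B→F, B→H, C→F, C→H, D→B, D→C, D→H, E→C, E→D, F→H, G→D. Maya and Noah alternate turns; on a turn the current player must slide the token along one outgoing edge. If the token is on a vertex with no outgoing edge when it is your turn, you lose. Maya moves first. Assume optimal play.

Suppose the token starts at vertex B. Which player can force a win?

Build the W/L table. Terminal = L. A non-terminal position is W if it has a move to some L; otherwise it is L.
Every edge goes from a vertex to one that appears earlier in the order H, F, C, B, D, E, G, A, so processing vertices in that order labels each vertex after all of its successors.
H: no outgoing edge → L
F: reaches L-position H → W
C: reaches L-position H → W
B: reaches L-position H → W
D: reaches L-position H → W
E: only reaches D(W), C(W), all W → L
G: only reaches D(W), which is W → L
A: reaches L-position G → W
From B Maya can move to H, reaching an L position.

Maya wins.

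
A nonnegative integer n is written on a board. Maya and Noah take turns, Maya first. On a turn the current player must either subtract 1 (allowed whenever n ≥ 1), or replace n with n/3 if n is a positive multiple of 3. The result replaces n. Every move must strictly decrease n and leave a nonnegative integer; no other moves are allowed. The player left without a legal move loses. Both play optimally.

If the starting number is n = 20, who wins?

Maya wins.

Use the standard recursion: the mover loses at a terminal position; elsewhere, the mover wins exactly when some move hands the opponent an L position.
n=0: no move → L
n=1: W (go to 0, an L position)
n=2: L (sole option 1(W) is W)
n=3: W (go to 2, an L position)
n=4: L (sole option 3(W) is W)
n=5: W (go to 4, an L position)
n=6: W (go to 2, an L position)
n=7: L (sole option 6(W) is W)
n=8: W (go to 7, an L position)
n=9: L (options 3(W), 8(W) are all W)
n=10: W (go to 9, an L position)
n=11: L (sole option 10(W) is W)
n=12: W (go to 4, an L position)
n=13: L (sole option 12(W) is W)
n=14: W (go to 13, an L position)
n=15: L (options 5(W), 14(W) are all W)
n=16: W (go to 15, an L position)
n=17: L (sole option 16(W) is W)
n=18: W (go to 17, an L position)
n=19: L (sole option 18(W) is W)
n=20: W (go to 19, an L position)
From 20 Maya can move to 19, reaching an L position.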